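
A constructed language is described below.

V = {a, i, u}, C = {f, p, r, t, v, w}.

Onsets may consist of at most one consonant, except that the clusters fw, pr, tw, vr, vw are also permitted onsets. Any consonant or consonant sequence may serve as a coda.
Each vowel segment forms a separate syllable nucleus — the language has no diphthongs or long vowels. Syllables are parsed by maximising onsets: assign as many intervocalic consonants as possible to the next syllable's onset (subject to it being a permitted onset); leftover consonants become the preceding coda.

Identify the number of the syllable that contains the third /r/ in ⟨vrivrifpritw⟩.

3

Vowels present: i, i, i; each is a nucleus, giving 3 syllables.
Between /i/ (V1) and /i/ (V2): cluster /vr/ — /vr/ is itself a permitted onset, so the whole cluster goes right; preceding coda = ∅.
Between /i/ (V2) and /i/ (V3): /fpr/; trying suffixes from longest down, /pr/ is the first permitted one, so coda /f/ | onset /pr/.
Syllabification: vri.vrif.pritw.
The third /r/ is in the onset of syllable 3 (/pritw/).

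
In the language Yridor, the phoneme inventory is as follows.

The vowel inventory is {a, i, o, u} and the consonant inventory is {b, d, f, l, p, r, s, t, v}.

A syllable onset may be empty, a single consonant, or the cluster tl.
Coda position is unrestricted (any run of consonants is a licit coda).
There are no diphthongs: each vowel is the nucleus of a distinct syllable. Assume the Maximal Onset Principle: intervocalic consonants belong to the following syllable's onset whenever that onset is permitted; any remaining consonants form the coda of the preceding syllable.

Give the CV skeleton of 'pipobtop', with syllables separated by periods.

CV.CVC.CVC

Vowels present: i, o, o; each is a nucleus, giving 3 syllables.
/i…o/ gap (V1→V2): /p/ is a single consonant, so it becomes the next onset.
/o…o/ gap (V2→V3): /bt/; trying suffixes from longest down, /t/ is the first permitted one, so coda /b/ | onset /t/.
Syllabification: pi.pob.top.
Mapping each syllable to C/V: /pi/ → CV, /pob/ → CVC, /top/ → CVC.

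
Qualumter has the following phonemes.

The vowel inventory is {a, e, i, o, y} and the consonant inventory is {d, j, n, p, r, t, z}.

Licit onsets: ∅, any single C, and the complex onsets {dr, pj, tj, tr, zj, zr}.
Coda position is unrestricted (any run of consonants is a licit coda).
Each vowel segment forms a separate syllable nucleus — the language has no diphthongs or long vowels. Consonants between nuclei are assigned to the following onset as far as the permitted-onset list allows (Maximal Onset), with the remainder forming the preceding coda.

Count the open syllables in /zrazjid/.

1

Nuclei (vowels): a, i → 2 syllables.
Between /a/ (V1) and /i/ (V2): /zj/ — entire cluster is a permitted onset → onset /zj/, coda ∅.
So the parse is zra.zjid.
Classifying each syllable: /zra/ (open), /zjid/ (closed).
Open syllables: 1.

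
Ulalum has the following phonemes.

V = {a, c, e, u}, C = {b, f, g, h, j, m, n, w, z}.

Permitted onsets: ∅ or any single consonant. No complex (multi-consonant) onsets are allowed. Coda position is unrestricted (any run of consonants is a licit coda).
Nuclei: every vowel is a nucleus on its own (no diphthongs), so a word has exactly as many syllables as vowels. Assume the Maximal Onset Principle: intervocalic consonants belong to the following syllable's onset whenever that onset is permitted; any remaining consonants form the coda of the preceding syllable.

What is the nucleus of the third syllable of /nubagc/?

c

The vowels are u, a, c — 3 nuclei, so 3 syllables.
The third nucleus (vowel 3 from the left) is /c/.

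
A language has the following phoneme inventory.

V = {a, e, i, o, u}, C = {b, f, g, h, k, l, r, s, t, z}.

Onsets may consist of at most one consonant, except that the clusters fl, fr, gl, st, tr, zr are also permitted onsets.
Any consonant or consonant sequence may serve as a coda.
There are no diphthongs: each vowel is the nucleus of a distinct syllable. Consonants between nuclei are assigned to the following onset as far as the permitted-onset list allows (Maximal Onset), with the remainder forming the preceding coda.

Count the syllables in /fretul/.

Vowels present: e, u; each is a nucleus, giving 2 syllables.

2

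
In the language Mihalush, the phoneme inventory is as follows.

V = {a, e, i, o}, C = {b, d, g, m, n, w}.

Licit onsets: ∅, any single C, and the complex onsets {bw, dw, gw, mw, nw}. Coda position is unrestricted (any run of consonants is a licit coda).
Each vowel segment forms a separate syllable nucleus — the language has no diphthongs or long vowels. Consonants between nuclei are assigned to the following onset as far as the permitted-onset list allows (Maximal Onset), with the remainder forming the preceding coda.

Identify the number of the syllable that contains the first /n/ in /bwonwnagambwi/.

Vowels present: o, a, a, i; each is a nucleus, giving 4 syllables.
σ1/σ2 boundary: /nwn/ — longest licit onset from the right is /n/, leaving /nw/ as coda.
σ2/σ3 boundary: /g/ is a single consonant, so it becomes the next onset.
σ3/σ4 boundary: /mbw/; trying suffixes from longest down, /bw/ is the first permitted one, so coda /m/ | onset /bw/.
Putting it together: bwonw.na.gam.bwi.
The first /n/ is in the coda of syllable 1 (/bwonw/).

1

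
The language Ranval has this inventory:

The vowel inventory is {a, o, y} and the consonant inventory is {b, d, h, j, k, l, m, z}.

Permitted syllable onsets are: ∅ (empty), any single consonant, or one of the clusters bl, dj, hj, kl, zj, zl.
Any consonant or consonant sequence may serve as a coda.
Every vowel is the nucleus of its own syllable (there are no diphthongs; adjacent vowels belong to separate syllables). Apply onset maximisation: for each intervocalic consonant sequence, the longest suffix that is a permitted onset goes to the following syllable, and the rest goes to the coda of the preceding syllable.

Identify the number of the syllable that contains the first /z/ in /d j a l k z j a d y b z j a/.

2

Nuclei (vowels): a, a, y, a → 4 syllables.
V1 /a/ – V2 /a/: /lkzj/; trying suffixes from longest down, /zj/ is the first permitted one, so coda /lk/ | onset /zj/.
V2 /a/ – V3 /y/: /d/ is a single consonant, so it becomes the next onset.
V3 /y/ – V4 /a/: cluster /bzj/ — the longest permitted-onset suffix is /zj/; onset = /zj/, preceding coda = /b/.
Putting it together: djalk.zja.dyb.zja.
The first /z/ is in the onset of syllable 2 (/zja/).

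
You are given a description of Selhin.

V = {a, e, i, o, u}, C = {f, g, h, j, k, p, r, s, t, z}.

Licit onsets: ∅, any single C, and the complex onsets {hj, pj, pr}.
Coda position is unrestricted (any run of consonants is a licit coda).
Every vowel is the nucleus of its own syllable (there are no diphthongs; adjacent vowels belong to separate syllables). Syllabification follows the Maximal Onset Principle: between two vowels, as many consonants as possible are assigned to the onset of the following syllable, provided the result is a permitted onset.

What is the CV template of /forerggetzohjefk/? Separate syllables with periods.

CV.CVCC.CVC.CV.CCVCC

The vowels are o, e, e, o, e — 5 nuclei, so 5 syllables.
σ1/σ2 boundary: /r/ → onset of the next syllable (single consonants are always licit onsets).
σ2/σ3 boundary: /rgg/ splits as /rg/ + /g/ (/g/ is the longest suffix that is a licit onset).
σ3/σ4 boundary: /tz/ splits as /t/ + /z/ (/z/ is the longest suffix that is a licit onset).
σ4/σ5 boundary: /hj/ is a licit onset in full, so it all attaches to the next syllable.
So the parse is fo.rerg.get.zo.hjefk.
Mapping each syllable to C/V: /fo/ → CV, /rerg/ → CVCC, /get/ → CVC, /zo/ → CV, /hjefk/ → CCVCC.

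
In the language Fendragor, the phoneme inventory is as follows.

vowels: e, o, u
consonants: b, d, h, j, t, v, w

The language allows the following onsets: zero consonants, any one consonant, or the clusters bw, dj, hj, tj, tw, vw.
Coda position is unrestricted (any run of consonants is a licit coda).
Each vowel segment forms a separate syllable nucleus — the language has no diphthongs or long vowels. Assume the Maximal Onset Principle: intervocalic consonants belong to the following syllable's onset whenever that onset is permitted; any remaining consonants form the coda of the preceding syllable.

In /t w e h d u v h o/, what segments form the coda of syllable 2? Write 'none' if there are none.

v

The vowels are e, u, o — 3 nuclei, so 3 syllables.
V1 /e/ – V2 /u/: /hd/ splits as /h/ + /d/ (/d/ is the longest suffix that is a licit onset).
V2 /u/ – V3 /o/: /vh/ splits as /v/ + /h/ (/h/ is the longest suffix that is a licit onset).
Syllabification: tweh.duv.ho.
Syllable 2 is /duv/: onset /d/, nucleus /u/, coda /v/.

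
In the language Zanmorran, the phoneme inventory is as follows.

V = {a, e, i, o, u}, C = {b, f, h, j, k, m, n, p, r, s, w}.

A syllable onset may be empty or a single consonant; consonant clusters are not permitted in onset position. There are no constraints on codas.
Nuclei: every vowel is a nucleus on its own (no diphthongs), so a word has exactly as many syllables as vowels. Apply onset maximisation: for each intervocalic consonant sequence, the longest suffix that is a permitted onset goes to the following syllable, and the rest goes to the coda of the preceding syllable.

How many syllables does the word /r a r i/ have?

2

The vowels are a, i — 2 nuclei, so 2 syllables.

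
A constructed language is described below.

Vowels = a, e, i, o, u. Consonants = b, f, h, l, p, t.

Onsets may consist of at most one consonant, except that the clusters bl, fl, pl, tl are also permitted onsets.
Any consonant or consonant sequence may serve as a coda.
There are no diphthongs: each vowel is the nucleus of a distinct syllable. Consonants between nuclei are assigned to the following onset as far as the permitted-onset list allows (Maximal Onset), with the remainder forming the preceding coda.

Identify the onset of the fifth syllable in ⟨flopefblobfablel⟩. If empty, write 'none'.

bl

Vowels present: o, e, o, a, e; each is a nucleus, giving 5 syllables.
σ1/σ2 boundary: /p/ is a single consonant, so it becomes the next onset.
σ2/σ3 boundary: /fbl/ splits as /f/ + /bl/ (/bl/ is the longest suffix that is a licit onset).
σ3/σ4 boundary: /bf/ splits as /b/ + /f/ (/f/ is the longest suffix that is a licit onset).
σ4/σ5 boundary: cluster /bl/ — /bl/ is itself a permitted onset, so the whole cluster goes right; preceding coda = ∅.
So the parse is flo.pef.blob.fa.blel.
Syllable 5 is /blel/: onset /bl/, nucleus /e/, coda /l/.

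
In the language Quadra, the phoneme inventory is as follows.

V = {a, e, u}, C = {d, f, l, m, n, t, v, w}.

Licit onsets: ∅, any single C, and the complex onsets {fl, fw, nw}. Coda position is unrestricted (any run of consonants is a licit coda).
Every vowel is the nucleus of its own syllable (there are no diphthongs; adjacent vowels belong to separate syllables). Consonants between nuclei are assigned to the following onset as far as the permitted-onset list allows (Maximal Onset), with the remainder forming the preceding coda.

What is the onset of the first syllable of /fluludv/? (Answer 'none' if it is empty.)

fl

The vowels are u, u — 2 nuclei, so 2 syllables.
Between /u/ (V1) and /u/ (V2): /l/ is a single consonant, so it becomes the next onset.
So the parse is flu.ludv.
Syllable 1 is /flu/: onset /fl/, nucleus /u/, coda ∅.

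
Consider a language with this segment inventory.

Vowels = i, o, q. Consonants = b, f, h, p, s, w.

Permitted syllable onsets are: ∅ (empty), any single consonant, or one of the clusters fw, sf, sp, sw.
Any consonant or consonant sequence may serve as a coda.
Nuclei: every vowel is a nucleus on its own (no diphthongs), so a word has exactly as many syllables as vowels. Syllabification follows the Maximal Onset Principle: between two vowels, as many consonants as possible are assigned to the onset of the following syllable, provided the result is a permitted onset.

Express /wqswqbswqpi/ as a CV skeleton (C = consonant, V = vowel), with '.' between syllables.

CV.CCVC.CCV.CV

Vowels present: q, q, q, i; each is a nucleus, giving 4 syllables.
/q…q/ gap (V1→V2): cluster /sw/ — /sw/ is itself a permitted onset, so the whole cluster goes right; preceding coda = ∅.
/q…q/ gap (V2→V3): cluster /bsw/ — the longest permitted-onset suffix is /sw/; onset = /sw/, preceding coda = /b/.
/q…i/ gap (V3→V4): just /p/ — single C goes to the following onset.
Putting it together: wq.swqb.swq.pi.
Mapping each syllable to C/V: /wq/ → CV, /swqb/ → CCVC, /swq/ → CCV, /pi/ → CV.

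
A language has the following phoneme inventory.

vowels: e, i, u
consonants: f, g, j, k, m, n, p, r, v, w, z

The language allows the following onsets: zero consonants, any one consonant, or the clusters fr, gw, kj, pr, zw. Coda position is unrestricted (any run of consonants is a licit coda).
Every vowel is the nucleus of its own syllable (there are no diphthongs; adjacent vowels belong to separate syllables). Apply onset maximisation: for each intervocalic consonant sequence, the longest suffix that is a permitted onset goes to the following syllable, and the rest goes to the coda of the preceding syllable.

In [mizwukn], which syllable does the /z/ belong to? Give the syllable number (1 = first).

2

Nuclei (vowels): i, u → 2 syllables.
σ1/σ2 boundary: /zw/ is a licit onset in full, so it all attaches to the next syllable.
Result: mi.zwukn.
The /z/ is in the onset of syllable 2 (/zwukn/).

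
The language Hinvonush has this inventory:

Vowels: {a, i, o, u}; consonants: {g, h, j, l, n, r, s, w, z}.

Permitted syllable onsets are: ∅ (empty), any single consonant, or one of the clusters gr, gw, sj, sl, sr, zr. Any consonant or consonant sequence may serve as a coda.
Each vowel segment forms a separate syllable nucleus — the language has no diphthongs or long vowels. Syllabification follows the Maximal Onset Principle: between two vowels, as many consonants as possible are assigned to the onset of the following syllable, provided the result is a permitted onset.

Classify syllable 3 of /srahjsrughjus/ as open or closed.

Vowels present: a, u, u; each is a nucleus, giving 3 syllables.
/a…u/ gap (V1→V2): cluster /hjsr/ — the longest permitted-onset suffix is /sr/; onset = /sr/, preceding coda = /hj/.
/u…u/ gap (V2→V3): /ghj/ — longest licit onset from the right is /j/, leaving /gh/ as coda.
So the parse is srahj.srugh.jus.
Syllable 3 is /jus/ with coda /s/, so it is closed.

closed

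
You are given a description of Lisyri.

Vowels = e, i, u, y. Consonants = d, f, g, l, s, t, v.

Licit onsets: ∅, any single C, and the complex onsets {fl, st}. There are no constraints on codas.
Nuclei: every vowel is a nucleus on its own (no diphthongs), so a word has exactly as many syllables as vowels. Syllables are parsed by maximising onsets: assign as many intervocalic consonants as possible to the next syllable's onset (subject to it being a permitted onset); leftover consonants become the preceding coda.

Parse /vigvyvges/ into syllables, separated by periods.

vig.vyv.ges

Nuclei (vowels): i, y, e → 3 syllables.
Between /i/ (V1) and /y/ (V2): /gv/ — longest licit onset from the right is /v/, leaving /g/ as coda.
Between /y/ (V2) and /e/ (V3): /vg/ splits as /v/ + /g/ (/g/ is the longest suffix that is a licit onset).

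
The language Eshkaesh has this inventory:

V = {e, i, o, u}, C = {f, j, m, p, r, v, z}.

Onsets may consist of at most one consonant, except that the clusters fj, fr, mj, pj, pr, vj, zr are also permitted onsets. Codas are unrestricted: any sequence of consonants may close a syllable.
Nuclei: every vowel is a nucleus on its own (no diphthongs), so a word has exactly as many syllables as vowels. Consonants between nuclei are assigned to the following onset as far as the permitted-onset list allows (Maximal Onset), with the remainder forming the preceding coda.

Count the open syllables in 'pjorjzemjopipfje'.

Nuclei (vowels): o, e, o, i, e → 5 syllables.
V1 /o/ – V2 /e/: /rjz/; trying suffixes from longest down, /z/ is the first permitted one, so coda /rj/ | onset /z/.
V2 /e/ – V3 /o/: /mj/ — entire cluster is a permitted onset → onset /mj/, coda ∅.
V3 /o/ – V4 /i/: /p/ is a single consonant, so it becomes the next onset.
V4 /i/ – V5 /e/: cluster /pfj/ — the longest permitted-onset suffix is /fj/; onset = /fj/, preceding coda = /p/.
Putting it together: pjorj.ze.mjo.pip.fje.
Classifying each syllable: /pjorj/ (closed), /ze/ (open), /mjo/ (open), /pip/ (closed), /fje/ (open).
Open syllables: 3.

3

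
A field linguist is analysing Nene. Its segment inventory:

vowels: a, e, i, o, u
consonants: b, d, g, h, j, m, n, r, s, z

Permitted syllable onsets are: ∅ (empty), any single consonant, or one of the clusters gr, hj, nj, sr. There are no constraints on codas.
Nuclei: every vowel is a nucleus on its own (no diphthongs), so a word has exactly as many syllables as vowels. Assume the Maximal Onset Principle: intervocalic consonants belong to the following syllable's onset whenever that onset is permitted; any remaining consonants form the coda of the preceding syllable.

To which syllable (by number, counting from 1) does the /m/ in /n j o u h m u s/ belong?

The vowels are o, u, u — 3 nuclei, so 3 syllables.
σ1/σ2 boundary: no consonants, so the boundary falls immediately after /o/.
σ2/σ3 boundary: /hm/ — longest licit onset from the right is /m/, leaving /h/ as coda.
Putting it together: njo.uh.mus.
The /m/ is in the onset of syllable 3 (/mus/).

3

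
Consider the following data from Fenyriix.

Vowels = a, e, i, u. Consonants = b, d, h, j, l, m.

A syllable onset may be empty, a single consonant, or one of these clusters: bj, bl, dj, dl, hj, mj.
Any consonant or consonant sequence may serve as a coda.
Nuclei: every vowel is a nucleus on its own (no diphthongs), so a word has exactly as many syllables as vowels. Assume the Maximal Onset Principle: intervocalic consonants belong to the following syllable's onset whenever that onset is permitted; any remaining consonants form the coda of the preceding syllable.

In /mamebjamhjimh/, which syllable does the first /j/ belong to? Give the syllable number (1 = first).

The vowels are a, e, a, i — 4 nuclei, so 4 syllables.
/a…e/ gap (V1→V2): /m/ → onset of the next syllable (single consonants are always licit onsets).
/e…a/ gap (V2→V3): /bj/ is a licit onset in full, so it all attaches to the next syllable.
/a…i/ gap (V3→V4): cluster /mhj/ — the longest permitted-onset suffix is /hj/; onset = /hj/, preceding coda = /m/.
Putting it together: ma.me.bjam.hjimh.
The first /j/ is in the onset of syllable 3 (/bjam/).

3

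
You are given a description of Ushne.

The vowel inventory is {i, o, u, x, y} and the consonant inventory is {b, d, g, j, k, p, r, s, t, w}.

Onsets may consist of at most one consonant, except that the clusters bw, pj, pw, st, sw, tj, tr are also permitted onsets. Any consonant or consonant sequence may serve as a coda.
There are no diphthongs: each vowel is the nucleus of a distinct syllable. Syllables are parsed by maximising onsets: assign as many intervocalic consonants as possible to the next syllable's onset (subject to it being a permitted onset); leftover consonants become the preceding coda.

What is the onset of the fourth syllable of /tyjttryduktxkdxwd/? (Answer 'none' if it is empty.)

t

Nuclei (vowels): y, y, u, x, x → 5 syllables.
σ1/σ2 boundary: /jttr/ splits as /jt/ + /tr/ (/tr/ is the longest suffix that is a licit onset).
σ2/σ3 boundary: just /d/ — single C goes to the following onset.
σ3/σ4 boundary: /kt/ — longest licit onset from the right is /t/, leaving /k/ as coda.
σ4/σ5 boundary: /kd/ splits as /k/ + /d/ (/d/ is the longest suffix that is a licit onset).
Putting it together: tyjt.try.duk.txk.dxwd.
Syllable 4 is /txk/: onset /t/, nucleus /x/, coda /k/.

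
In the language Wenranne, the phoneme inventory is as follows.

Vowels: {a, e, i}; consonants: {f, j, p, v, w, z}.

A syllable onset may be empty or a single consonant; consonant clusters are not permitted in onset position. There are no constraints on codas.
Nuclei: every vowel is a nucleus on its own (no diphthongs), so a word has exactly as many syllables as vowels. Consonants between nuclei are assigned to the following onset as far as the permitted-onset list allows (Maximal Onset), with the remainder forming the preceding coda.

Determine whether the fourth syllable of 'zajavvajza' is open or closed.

open

The vowels are a, a, a, a — 4 nuclei, so 4 syllables.
/a…a/ gap (V1→V2): just /j/ — single C goes to the following onset.
/a…a/ gap (V2→V3): cluster /vv/ — the longest permitted-onset suffix is /v/; onset = /v/, preceding coda = /v/.
/a…a/ gap (V3→V4): /jz/ — longest licit onset from the right is /z/, leaving /j/ as coda.
Putting it together: za.jav.vaj.za.
Syllable 4 is /za/; it ends in its nucleus with no coda, so it is open.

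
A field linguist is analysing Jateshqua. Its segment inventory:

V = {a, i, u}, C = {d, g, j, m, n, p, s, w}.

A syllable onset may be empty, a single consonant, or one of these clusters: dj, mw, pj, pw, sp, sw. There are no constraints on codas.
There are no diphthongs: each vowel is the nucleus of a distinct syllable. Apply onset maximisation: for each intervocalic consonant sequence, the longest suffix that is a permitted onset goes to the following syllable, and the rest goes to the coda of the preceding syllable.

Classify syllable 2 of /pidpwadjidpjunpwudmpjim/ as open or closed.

open

Vowels present: i, a, i, u, u, i; each is a nucleus, giving 6 syllables.
/i…a/ gap (V1→V2): /dpw/ splits as /d/ + /pw/ (/pw/ is the longest suffix that is a licit onset).
/a…i/ gap (V2→V3): cluster /dj/ — /dj/ is itself a permitted onset, so the whole cluster goes right; preceding coda = ∅.
/i…u/ gap (V3→V4): /dpj/ — longest licit onset from the right is /pj/, leaving /d/ as coda.
/u…u/ gap (V4→V5): /npw/ — longest licit onset from the right is /pw/, leaving /n/ as coda.
/u…i/ gap (V5→V6): /dmpj/ splits as /dm/ + /pj/ (/pj/ is the longest suffix that is a licit onset).
So the parse is pid.pwa.djid.pjun.pwudm.pjim.
Syllable 2 is /pwa/; it ends in its nucleus with no coda, so it is open.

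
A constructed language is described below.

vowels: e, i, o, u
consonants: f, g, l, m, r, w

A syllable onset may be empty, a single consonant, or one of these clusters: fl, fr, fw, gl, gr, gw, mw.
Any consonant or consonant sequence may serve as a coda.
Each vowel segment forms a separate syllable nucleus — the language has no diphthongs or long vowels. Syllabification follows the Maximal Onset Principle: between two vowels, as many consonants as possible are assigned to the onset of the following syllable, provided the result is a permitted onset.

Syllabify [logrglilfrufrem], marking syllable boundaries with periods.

The vowels are o, i, u, e — 4 nuclei, so 4 syllables.
Between /o/ (V1) and /i/ (V2): cluster /grgl/ — the longest permitted-onset suffix is /gl/; onset = /gl/, preceding coda = /gr/.
Between /i/ (V2) and /u/ (V3): /lfr/; trying suffixes from longest down, /fr/ is the first permitted one, so coda /l/ | onset /fr/.
Between /u/ (V3) and /e/ (V4): cluster /fr/ — /fr/ is itself a permitted onset, so the whole cluster goes right; preceding coda = ∅.

logr.glil.fru.frem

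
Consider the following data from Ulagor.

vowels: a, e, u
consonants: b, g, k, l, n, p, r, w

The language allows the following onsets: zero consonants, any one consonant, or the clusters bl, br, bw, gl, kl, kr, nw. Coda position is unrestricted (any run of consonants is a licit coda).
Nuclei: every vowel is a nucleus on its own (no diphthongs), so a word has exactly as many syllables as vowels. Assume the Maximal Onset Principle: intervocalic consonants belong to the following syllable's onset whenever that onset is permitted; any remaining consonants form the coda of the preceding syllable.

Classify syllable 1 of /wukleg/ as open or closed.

open

Vowels present: u, e; each is a nucleus, giving 2 syllables.
Between /u/ (V1) and /e/ (V2): /kl/ is a licit onset in full, so it all attaches to the next syllable.
Result: wu.kleg.
Syllable 1 is /wu/; it ends in its nucleus with no coda, so it is open.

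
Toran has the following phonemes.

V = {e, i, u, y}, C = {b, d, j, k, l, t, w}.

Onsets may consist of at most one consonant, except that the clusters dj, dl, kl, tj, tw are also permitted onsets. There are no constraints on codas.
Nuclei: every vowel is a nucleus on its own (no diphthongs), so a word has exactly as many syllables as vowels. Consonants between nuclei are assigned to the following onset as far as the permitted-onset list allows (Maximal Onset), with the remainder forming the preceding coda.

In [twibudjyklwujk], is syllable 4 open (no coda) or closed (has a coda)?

closed

The vowels are i, u, y, u — 4 nuclei, so 4 syllables.
Between /i/ (V1) and /u/ (V2): just /b/ — single C goes to the following onset.
Between /u/ (V2) and /y/ (V3): /dj/ — entire cluster is a permitted onset → onset /dj/, coda ∅.
Between /y/ (V3) and /u/ (V4): /klw/; trying suffixes from longest down, /w/ is the first permitted one, so coda /kl/ | onset /w/.
Putting it together: twi.bu.djykl.wujk.
Syllable 4 is /wujk/ with coda /jk/, so it is closed.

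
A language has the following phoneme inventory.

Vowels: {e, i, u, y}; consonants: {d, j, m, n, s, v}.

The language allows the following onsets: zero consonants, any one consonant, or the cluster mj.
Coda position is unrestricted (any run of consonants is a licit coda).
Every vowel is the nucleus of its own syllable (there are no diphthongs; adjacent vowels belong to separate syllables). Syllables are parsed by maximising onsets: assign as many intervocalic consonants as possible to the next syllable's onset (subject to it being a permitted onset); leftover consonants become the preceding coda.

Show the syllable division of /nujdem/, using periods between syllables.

nuj.dem

Nuclei (vowels): u, e → 2 syllables.
σ1/σ2 boundary: cluster /jd/ — the longest permitted-onset suffix is /d/; onset = /d/, preceding coda = /j/.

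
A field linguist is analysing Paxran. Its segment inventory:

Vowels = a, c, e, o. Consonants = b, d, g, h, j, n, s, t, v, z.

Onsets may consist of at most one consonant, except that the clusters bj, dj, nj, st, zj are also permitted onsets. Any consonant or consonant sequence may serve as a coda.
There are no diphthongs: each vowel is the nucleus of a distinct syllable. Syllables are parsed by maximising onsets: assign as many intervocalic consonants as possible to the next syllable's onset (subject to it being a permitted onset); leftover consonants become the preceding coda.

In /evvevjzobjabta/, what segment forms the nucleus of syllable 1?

e

The vowels are e, e, o, a, a — 5 nuclei, so 5 syllables.
The first nucleus (vowel 1 from the left) is /e/.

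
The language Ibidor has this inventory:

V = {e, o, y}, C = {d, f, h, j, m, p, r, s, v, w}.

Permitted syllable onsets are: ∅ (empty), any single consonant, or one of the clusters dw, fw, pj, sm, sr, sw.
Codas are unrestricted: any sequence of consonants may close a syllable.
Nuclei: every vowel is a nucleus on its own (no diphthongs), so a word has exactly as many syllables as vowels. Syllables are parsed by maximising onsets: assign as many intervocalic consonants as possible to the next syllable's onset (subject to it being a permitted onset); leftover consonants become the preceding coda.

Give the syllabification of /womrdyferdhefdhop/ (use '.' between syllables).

Nuclei (vowels): o, y, e, e, o → 5 syllables.
σ1/σ2 boundary: cluster /mrd/ — the longest permitted-onset suffix is /d/; onset = /d/, preceding coda = /mr/.
σ2/σ3 boundary: just /f/ — single C goes to the following onset.
σ3/σ4 boundary: cluster /rdh/ — the longest permitted-onset suffix is /h/; onset = /h/, preceding coda = /rd/.
σ4/σ5 boundary: /fdh/ splits as /fd/ + /h/ (/h/ is the longest suffix that is a licit onset).

womr.dy.ferd.hefd.hop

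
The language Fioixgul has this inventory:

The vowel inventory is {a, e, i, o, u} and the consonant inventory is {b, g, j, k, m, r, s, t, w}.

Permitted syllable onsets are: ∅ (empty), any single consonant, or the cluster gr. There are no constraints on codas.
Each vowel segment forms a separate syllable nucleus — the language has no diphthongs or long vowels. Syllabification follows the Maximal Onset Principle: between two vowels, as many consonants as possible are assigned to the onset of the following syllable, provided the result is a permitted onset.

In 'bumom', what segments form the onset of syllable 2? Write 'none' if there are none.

m

Vowels present: u, o; each is a nucleus, giving 2 syllables.
Between /u/ (V1) and /o/ (V2): /m/ → onset of the next syllable (single consonants are always licit onsets).
Putting it together: bu.mom.
Syllable 2 is /mom/: onset /m/, nucleus /o/, coda /m/.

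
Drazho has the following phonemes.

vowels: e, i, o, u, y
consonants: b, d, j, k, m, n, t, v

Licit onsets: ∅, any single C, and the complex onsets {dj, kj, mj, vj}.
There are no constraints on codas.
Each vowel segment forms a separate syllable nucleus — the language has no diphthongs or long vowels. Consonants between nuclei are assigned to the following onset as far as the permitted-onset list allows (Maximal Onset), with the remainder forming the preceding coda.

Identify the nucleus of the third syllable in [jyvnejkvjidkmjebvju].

Nuclei (vowels): y, e, i, e, u → 5 syllables.
The third nucleus (vowel 3 from the left) is /i/.

i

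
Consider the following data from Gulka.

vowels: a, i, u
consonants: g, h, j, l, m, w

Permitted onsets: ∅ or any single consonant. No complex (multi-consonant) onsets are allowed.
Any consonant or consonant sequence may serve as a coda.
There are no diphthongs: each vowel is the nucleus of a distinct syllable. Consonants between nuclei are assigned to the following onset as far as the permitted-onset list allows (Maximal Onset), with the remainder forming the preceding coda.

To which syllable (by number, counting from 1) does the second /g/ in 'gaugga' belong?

Vowels present: a, u, a; each is a nucleus, giving 3 syllables.
/a…u/ gap (V1→V2): nothing intervenes; syllable break is V.V.
/u…a/ gap (V2→V3): /gg/ splits as /g/ + /g/ (/g/ is the longest suffix that is a licit onset).
Syllabification: ga.ug.ga.
The second /g/ is in the coda of syllable 2 (/ug/).

2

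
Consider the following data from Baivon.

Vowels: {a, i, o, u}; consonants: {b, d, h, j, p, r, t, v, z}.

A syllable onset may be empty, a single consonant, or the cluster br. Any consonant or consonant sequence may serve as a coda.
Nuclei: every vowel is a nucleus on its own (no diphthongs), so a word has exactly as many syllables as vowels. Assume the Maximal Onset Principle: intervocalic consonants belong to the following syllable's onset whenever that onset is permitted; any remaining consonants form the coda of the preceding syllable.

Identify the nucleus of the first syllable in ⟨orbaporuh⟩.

Vowels present: o, a, o, u; each is a nucleus, giving 4 syllables.
The first nucleus (vowel 1 from the left) is /o/.

o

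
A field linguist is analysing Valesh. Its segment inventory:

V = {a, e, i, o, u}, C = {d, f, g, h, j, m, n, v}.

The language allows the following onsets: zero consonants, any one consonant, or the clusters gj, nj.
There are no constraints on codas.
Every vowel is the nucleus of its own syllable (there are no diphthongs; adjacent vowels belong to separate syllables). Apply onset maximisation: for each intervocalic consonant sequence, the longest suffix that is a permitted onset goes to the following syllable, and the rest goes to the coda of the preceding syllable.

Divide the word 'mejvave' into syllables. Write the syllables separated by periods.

mej.va.ve

The vowels are e, a, e — 3 nuclei, so 3 syllables.
V1 /e/ – V2 /a/: /jv/ splits as /j/ + /v/ (/v/ is the longest suffix that is a licit onset).
V2 /a/ – V3 /e/: /v/ → onset of the next syllable (single consonants are always licit onsets).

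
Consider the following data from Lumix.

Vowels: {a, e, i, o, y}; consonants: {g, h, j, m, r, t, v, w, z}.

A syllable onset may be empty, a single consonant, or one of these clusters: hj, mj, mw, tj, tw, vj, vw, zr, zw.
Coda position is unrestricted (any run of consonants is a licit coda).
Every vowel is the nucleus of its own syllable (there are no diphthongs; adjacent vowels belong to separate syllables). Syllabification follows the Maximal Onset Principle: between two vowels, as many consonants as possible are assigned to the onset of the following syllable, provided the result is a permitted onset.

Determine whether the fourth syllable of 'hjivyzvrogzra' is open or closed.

Nuclei (vowels): i, y, o, a → 4 syllables.
Between /i/ (V1) and /y/ (V2): /v/ → onset of the next syllable (single consonants are always licit onsets).
Between /y/ (V2) and /o/ (V3): /zvr/; trying suffixes from longest down, /r/ is the first permitted one, so coda /zv/ | onset /r/.
Between /o/ (V3) and /a/ (V4): /gzr/ splits as /g/ + /zr/ (/zr/ is the longest suffix that is a licit onset).
Syllabification: hji.vyzv.rog.zra.
Syllable 4 is /zra/; it ends in its nucleus with no coda, so it is open.

open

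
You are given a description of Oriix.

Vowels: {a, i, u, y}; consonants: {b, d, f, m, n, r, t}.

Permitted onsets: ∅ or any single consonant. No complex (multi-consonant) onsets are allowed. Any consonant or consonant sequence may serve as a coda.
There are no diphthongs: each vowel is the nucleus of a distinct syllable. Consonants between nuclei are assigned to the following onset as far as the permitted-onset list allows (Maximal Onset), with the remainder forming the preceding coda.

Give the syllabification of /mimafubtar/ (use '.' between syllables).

Nuclei (vowels): i, a, u, a → 4 syllables.
/i…a/ gap (V1→V2): /m/ → onset of the next syllable (single consonants are always licit onsets).
/a…u/ gap (V2→V3): /f/ is a single consonant, so it becomes the next onset.
/u…a/ gap (V3→V4): /bt/ splits as /b/ + /t/ (/t/ is the longest suffix that is a licit onset).

mi.ma.fub.tar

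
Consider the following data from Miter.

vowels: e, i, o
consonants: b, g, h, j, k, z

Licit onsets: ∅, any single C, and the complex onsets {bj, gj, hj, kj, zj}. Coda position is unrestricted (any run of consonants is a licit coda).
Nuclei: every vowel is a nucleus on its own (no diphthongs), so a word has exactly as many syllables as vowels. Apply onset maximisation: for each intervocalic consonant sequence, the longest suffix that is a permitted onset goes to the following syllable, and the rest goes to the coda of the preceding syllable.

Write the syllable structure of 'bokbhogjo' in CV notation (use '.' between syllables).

The vowels are o, o, o — 3 nuclei, so 3 syllables.
Between /o/ (V1) and /o/ (V2): /kbh/ — longest licit onset from the right is /h/, leaving /kb/ as coda.
Between /o/ (V2) and /o/ (V3): /gj/ — entire cluster is a permitted onset → onset /gj/, coda ∅.
So the parse is bokb.ho.gjo.
Mapping each syllable to C/V: /bokb/ → CVCC, /ho/ → CV, /gjo/ → CCV.

CVCC.CV.CCV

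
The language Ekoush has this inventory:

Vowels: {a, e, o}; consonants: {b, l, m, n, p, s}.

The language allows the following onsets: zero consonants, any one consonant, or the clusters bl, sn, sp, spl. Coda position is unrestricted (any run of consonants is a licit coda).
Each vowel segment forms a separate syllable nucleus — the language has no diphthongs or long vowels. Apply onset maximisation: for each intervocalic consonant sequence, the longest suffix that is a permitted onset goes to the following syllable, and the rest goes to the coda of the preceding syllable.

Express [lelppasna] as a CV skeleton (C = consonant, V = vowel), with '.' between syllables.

CVCC.CV.CCV

Vowels present: e, a, a; each is a nucleus, giving 3 syllables.
/e…a/ gap (V1→V2): cluster /lpp/ — the longest permitted-onset suffix is /p/; onset = /p/, preceding coda = /lp/.
/a…a/ gap (V2→V3): /sn/ — entire cluster is a permitted onset → onset /sn/, coda ∅.
Result: lelp.pa.sna.
Mapping each syllable to C/V: /lelp/ → CVCC, /pa/ → CV, /sna/ → CCV.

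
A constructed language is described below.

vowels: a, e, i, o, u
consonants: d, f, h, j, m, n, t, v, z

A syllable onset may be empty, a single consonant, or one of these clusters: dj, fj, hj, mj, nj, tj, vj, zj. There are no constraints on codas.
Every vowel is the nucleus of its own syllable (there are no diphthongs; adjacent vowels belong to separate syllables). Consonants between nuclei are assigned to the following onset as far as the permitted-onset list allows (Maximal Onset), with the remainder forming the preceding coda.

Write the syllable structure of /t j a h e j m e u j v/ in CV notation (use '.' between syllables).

CCV.CVC.CV.VCC

The vowels are a, e, e, u — 4 nuclei, so 4 syllables.
/a…e/ gap (V1→V2): just /h/ — single C goes to the following onset.
/e…e/ gap (V2→V3): cluster /jm/ — the longest permitted-onset suffix is /m/; onset = /m/, preceding coda = /j/.
/e…u/ gap (V3→V4): nothing intervenes; syllable break is V.V.
So the parse is tja.hej.me.ujv.
Mapping each syllable to C/V: /tja/ → CCV, /hej/ → CVC, /me/ → CV, /ujv/ → VCC.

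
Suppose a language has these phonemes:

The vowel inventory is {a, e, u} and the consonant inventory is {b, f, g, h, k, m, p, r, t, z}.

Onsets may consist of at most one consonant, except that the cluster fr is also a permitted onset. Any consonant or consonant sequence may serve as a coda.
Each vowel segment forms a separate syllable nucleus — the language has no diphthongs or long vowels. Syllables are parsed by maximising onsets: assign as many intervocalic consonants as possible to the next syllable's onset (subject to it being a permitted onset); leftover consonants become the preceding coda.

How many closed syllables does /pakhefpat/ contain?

3

The vowels are a, e, a — 3 nuclei, so 3 syllables.
σ1/σ2 boundary: /kh/; trying suffixes from longest down, /h/ is the first permitted one, so coda /k/ | onset /h/.
σ2/σ3 boundary: /fp/ — longest licit onset from the right is /p/, leaving /f/ as coda.
Syllabification: pak.hef.pat.
Classifying each syllable: /pak/ (closed), /hef/ (closed), /pat/ (closed).
Closed syllables: 3.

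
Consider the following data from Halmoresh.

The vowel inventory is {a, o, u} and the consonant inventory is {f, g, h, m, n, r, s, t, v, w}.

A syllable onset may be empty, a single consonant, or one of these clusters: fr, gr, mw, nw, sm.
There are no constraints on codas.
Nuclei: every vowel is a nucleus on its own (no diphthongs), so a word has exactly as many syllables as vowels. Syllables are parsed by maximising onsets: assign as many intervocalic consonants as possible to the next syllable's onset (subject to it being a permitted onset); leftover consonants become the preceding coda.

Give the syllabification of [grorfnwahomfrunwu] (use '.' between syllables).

grorf.nwa.hom.fru.nwu

Vowels present: o, a, o, u, u; each is a nucleus, giving 5 syllables.
/o…a/ gap (V1→V2): /rfnw/ splits as /rf/ + /nw/ (/nw/ is the longest suffix that is a licit onset).
/a…o/ gap (V2→V3): just /h/ — single C goes to the following onset.
/o…u/ gap (V3→V4): /mfr/; trying suffixes from longest down, /fr/ is the first permitted one, so coda /m/ | onset /fr/.
/u…u/ gap (V4→V5): /nw/ — entire cluster is a permitted onset → onset /nw/, coda ∅.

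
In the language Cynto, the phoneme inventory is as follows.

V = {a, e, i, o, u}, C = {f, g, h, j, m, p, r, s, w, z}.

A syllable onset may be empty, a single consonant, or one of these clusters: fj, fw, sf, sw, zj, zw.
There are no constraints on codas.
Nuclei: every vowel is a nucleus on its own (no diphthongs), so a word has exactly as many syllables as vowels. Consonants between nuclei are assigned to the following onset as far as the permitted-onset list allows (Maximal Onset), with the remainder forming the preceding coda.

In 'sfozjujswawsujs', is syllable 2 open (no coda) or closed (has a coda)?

closed

Vowels present: o, u, a, u; each is a nucleus, giving 4 syllables.
σ1/σ2 boundary: /zj/ is a licit onset in full, so it all attaches to the next syllable.
σ2/σ3 boundary: cluster /jsw/ — the longest permitted-onset suffix is /sw/; onset = /sw/, preceding coda = /j/.
σ3/σ4 boundary: /ws/; trying suffixes from longest down, /s/ is the first permitted one, so coda /w/ | onset /s/.
Syllabification: sfo.zjuj.swaw.sujs.
Syllable 2 is /zjuj/ with coda /j/, so it is closed.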